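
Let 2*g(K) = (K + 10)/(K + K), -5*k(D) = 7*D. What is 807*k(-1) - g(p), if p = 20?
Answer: 45177/40 ≈ 1129.4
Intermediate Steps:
k(D) = -7*D/5
g(K) = (10 + K)/(4*K) (g(K) = ((K + 10)/(K + K))/2 = ((10 + K)/((2*K)))/2 = ((10 + K)*(1/(2*K)))/2 = ((10 + K)/(2*K))/2 = (10 + K)/(4*K))
807*k(-1) - g(p) = 807*(-7/5*(-1)) - (10 + 20)/(4*20) = 807*(7/5) - 30/(4*20) = 5649/5 - 1*3/8 = 5649/5 - 3/8 = 45177/40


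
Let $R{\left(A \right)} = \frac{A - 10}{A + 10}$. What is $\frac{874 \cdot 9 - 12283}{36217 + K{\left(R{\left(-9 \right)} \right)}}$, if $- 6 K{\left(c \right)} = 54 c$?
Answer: $- \frac{4417}{36388} \approx -0.12139$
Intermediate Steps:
$R{\left(A \right)} = \frac{-10 + A}{10 + A}$
$K{\left(c \right)} = - 9 c$ ($K{\left(c \right)} = - \frac{54 c}{6} = - 9 c$)
$\frac{874 \cdot 9 - 12283}{36217 + K{\left(R{\left(-9 \right)} \right)}} = \frac{874 \cdot 9 - 12283}{36217 - 9 \frac{-10 - 9}{10 - 9}} = \frac{7866 - 12283}{36217 - 9 \cdot 1^{-1} \left(-19\right)} = - \frac{4417}{36217 - 9 \cdot 1 \left(-19\right)} = - \frac{4417}{36217 - -171} = - \frac{4417}{36217 + 171} = - \frac{4417}{36388}$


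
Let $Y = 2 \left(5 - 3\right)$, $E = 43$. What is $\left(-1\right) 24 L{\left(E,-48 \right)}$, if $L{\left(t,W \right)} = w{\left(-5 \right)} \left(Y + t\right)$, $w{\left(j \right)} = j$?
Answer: $5640$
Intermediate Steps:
$Y = 4$ ($Y = 2 \left(5 - 3\right) = 2 \cdot 2 = 4$)
$L{\left(t,W \right)} = -20 - 5 t$ ($L{\left(t,W \right)} = - 5 \left(4 + t\right) = -20 - 5 t$)
$\left(-1\right) 24 L{\left(E,-48 \right)} = \left(-1\right) 24 \left(-20 - 215\right) = - 24 \left(-20 - 215\right) = \left(-24\right) \left(-235\right) = 5640$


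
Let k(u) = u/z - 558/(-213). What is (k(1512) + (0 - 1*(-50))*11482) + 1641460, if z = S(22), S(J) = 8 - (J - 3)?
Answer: 1730247054/781 ≈ 2.2154e+6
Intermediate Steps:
S(J) = 11 - J (S(J) = 8 - (-3 + J) = 8 + (3 - J) = 11 - J)
z = -11 (z = 11 - 1*22 = 11 - 22 = -11)
k(u) = 186/71 - u/11 (k(u) = u/(-11) - 558/(-213) = u*(-1/11) - 558*(-1/213) = -u/11 + 186/71 = 186/71 - u/11)
(k(1512) + (0 - 1*(-50))*11482) + 1641460 = ((186/71 - 1/11*1512) + (0 - 1*(-50))*11482) + 1641460 = ((186/71 - 1512/11) + (0 + 50)*11482) + 1641460 = (-105306/781 + 50*11482) + 1641460 = (-105306/781 + 574100) + 1641460 = 448266794/781 + 1641460 = 1730247054/781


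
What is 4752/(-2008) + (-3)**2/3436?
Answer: -2038725/862436 ≈ -2.3639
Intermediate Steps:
4752/(-2008) + (-3)**2/3436 = 4752*(-1/2008) + 9*(1/3436) = -594/251 + 9/3436 = -2038725/862436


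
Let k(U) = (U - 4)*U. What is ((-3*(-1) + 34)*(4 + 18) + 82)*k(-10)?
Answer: 125440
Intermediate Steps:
k(U) = U*(-4 + U) (k(U) = (-4 + U)*U = U*(-4 + U))
((-3*(-1) + 34)*(4 + 18) + 82)*k(-10) = ((-3*(-1) + 34)*(4 + 18) + 82)*(-10*(-4 - 10)) = ((3 + 34)*22 + 82)*(-10*(-14)) = (37*22 + 82)*140 = (814 + 82)*140 = 896*140 = 125440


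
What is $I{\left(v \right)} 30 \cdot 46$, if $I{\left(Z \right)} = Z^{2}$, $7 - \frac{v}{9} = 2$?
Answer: $2794500$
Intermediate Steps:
$v = 45$ ($v = 63 - 18 = 45$)
$I{\left(v \right)} 30 \cdot 46 = 45^{2} \cdot 30 \cdot 46 = 2025 \cdot 30 \cdot 46 = 60750 \cdot 46 = 2794500$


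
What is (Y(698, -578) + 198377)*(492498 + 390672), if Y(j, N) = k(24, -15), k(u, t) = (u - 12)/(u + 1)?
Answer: 876005195058/5 ≈ 1.7520e+11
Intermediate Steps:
k(u, t) = (-12 + u)/(1 + u)
Y(j, N) = 12/25 (Y(j, N) = (-12 + 24)/(1 + 24) = 12/25)
(Y(698, -578) + 198377)*(492498 + 390672) = (12/25 + 198377)*(492498 + 390672) = (4959437/25)*883170 = 876005195058/5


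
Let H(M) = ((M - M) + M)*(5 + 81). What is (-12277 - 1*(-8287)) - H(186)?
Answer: -19986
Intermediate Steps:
H(M) = 86*M (H(M) = (0 + M)*86 = M*86 = 86*M)
(-12277 - 1*(-8287)) - H(186) = (-12277 - 1*(-8287)) - 86*186 = (-12277 + 8287) - 1*15996 = -3990 - 15996 = -19986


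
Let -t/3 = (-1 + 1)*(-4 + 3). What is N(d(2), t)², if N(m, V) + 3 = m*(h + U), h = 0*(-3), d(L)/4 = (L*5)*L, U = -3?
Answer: 59049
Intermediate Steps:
d(L) = 20*L² (d(L) = 4*((L*5)*L) = 4*((5*L)*L) = 4*(5*L²) = 20*L²)
t = 0 (t = -3*(-1 + 1)*(-4 + 3) = -0*(-1) = -3*0 = 0)
h = 0
N(m, V) = -3 - 3*m (N(m, V) = -3 + m*(0 - 3) = -3 + m*(-3) = -3 - 3*m)
N(d(2), t)² = (-3 - 60*2²)² = (-3 - 60*4)² = (-3 - 3*80)² = (-3 - 240)² = (-243)² = 59049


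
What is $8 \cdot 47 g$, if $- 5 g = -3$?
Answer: $\frac{1128}{5} \approx 225.6$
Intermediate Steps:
$g = \frac{3}{5}$ ($g = \left(- \frac{1}{5}\right) \left(-3\right) = \frac{3}{5} \approx 0.6$)
$8 \cdot 47 g = 8 \cdot 47 \cdot \frac{3}{5} = 376 \cdot \frac{3}{5} = \frac{1128}{5}$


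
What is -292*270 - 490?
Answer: -79330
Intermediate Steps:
-292*270 - 490 = -78840 - 490 = -79330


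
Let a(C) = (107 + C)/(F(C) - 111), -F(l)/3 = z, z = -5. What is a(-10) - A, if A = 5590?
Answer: -536737/96 ≈ -5591.0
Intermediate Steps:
F(l) = 15 (F(l) = -3*(-5) = 15)
a(C) = -107/96 - C/96 (a(C) = (107 + C)/(15 - 111) = (107 + C)/(-96) = (107 + C)*(-1/96) = -107/96 - C/96)
a(-10) - A = (-107/96 - 1/96*(-10)) - 1*5590 = (-107/96 + 5/48) - 5590 = -97/96 - 5590 = -536737/96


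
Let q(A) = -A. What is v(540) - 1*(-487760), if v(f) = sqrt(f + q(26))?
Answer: 487760 + sqrt(514) ≈ 4.8778e+5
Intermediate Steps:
v(f) = sqrt(-26 + f) (v(f) = sqrt(f - 1*26) = sqrt(f - 26) = sqrt(-26 + f))
v(540) - 1*(-487760) = sqrt(-26 + 540) - 1*(-487760) = sqrt(514) + 487760 = 487760 + sqrt(514)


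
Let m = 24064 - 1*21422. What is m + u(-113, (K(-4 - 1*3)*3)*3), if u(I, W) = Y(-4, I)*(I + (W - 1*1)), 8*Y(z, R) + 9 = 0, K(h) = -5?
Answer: 22567/8 ≈ 2820.9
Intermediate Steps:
Y(z, R) = -9/8 (Y(z, R) = -9/8 + (⅛)*0 = -9/8 + 0 = -9/8)
u(I, W) = 9/8 - 9*I/8 - 9*W/8 (u(I, W) = -9*(I + (W - 1*1))/8 = -9*(I + (W - 1))/8 = -9*(I + (-1 + W))/8 = -9*(-1 + I + W)/8 = 9/8 - 9*I/8 - 9*W/8)
m = 2642 (m = 24064 - 21422 = 2642)
m + u(-113, (K(-4 - 1*3)*3)*3) = 2642 + (9/8 - 9/8*(-113) - 9*(-5*3)*3/8) = 2642 + (9/8 + 1017/8 - (-135)*3/8) = 2642 + (9/8 + 1017/8 - 9/8*(-45)) = 2642 + (9/8 + 1017/8 + 405/8) = 2642 + 1431/8 = 22567/8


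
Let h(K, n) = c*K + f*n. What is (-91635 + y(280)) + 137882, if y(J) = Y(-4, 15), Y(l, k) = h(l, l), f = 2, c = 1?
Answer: 46235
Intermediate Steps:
h(K, n) = K + 2*n (h(K, n) = 1*K + 2*n = K + 2*n)
Y(l, k) = 3*l (Y(l, k) = l + 2*l = 3*l)
y(J) = -12 (y(J) = 3*(-4) = -12)
(-91635 + y(280)) + 137882 = (-91635 - 12) + 137882 = -91647 + 137882 = 46235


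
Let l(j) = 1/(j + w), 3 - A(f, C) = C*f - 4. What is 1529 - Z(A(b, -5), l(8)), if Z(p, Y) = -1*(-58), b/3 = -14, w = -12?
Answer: 1471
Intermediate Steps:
b = -42 (b = 3*(-14) = -42)
A(f, C) = 7 - C*f (A(f, C) = 3 - (C*f - 4) = 3 - (-4 + C*f) = 3 + (4 - C*f) = 7 - C*f)
l(j) = 1/(-12 + j) (l(j) = 1/(j - 12) = 1/(-12 + j))
Z(p, Y) = 58
1529 - Z(A(b, -5), l(8)) = 1529 - 1*58 = 1529 - 58 = 1471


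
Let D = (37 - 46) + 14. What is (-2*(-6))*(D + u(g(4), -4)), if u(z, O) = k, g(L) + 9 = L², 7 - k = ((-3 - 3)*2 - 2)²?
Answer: -2208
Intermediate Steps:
k = -189 (k = 7 - ((-3 - 3)*2 - 2)² = 7 - (-6*2 - 2)² = 7 - (-12 - 2)² = 7 - 1*(-14)² = 7 - 1*196 = 7 - 196 = -189)
D = 5 (D = -9 + 14 = 5)
g(L) = -9 + L²
u(z, O) = -189
(-2*(-6))*(D + u(g(4), -4)) = (-2*(-6))*(5 - 189) = 12*(-184) = -2208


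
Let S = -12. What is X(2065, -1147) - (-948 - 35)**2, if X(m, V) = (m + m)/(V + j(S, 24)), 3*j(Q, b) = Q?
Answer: -1112202769/1151 ≈ -9.6629e+5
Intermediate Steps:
j(Q, b) = Q/3
X(m, V) = 2*m/(-4 + V) (X(m, V) = (m + m)/(V + (1/3)*(-12)) = (2*m)/(V - 4) = (2*m)/(-4 + V) = 2*m/(-4 + V))
X(2065, -1147) - (-948 - 35)**2 = 2*2065/(-4 - 1147) - (-948 - 35)**2 = 2*2065/(-1151) - 1*(-983)**2 = 2*2065*(-1/1151) - 1*966289 = -4130/1151 - 966289 = -1112202769/1151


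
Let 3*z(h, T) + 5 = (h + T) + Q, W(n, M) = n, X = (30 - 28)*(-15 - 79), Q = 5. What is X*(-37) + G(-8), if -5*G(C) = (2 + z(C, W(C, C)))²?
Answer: 62584/9 ≈ 6953.8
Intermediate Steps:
X = -188 (X = 2*(-94) = -188)
z(h, T) = T/3 + h/3 (z(h, T) = -5/3 + ((h + T) + 5)/3 = -5/3 + ((T + h) + 5)/3 = -5/3 + (5 + T + h)/3 = -5/3 + (5/3 + T/3 + h/3) = T/3 + h/3)
G(C) = -(2 + 2*C/3)²/5 (G(C) = -(2 + (C/3 + C/3))²/5 = -(2 + 2*C/3)²/5)
X*(-37) + G(-8) = -188*(-37) - 4*(3 - 8)²/45 = 6956 - 4/45*(-5)² = 6956 - 4/45*25 = 6956 - 20/9 = 62584/9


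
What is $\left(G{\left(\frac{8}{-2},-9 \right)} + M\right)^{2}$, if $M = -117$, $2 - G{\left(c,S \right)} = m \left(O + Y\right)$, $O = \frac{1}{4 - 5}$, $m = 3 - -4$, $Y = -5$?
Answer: $5329$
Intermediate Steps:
$m = 7$ ($m = 3 + 4 = 7$)
$O = -1$ ($O = \frac{1}{-1} = -1$)
$G{\left(c,S \right)} = 44$ ($G{\left(c,S \right)} = 2 - 7 \left(-1 - 5\right) = 2 - 7 \left(-6\right) = 2 - -42 = 2 + 42 = 44$)
$\left(G{\left(\frac{8}{-2},-9 \right)} + M\right)^{2} = \left(44 - 117\right)^{2} = \left(-73\right)^{2} = 5329$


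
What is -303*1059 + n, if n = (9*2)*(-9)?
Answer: -321039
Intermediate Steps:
n = -162 (n = 18*(-9) = -162)
-303*1059 + n = -303*1059 - 162 = -320877 - 162 = -321039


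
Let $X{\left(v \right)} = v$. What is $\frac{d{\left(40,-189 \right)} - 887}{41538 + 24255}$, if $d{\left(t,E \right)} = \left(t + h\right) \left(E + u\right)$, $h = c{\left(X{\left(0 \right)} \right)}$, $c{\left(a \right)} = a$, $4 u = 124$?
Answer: $- \frac{7207}{65793} \approx -0.10954$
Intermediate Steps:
$u = 31$ ($u = \frac{1}{4} \cdot 124 = 31$)
$h = 0$
$d{\left(t,E \right)} = t \left(31 + E\right)$ ($d{\left(t,E \right)} = \left(t + 0\right) \left(E + 31\right) = t \left(31 + E\right)$)
$\frac{d{\left(40,-189 \right)} - 887}{41538 + 24255} = \frac{40 \left(31 - 189\right) - 887}{41538 + 24255} = \frac{40 \left(-158\right) - 887}{65793} = \left(-6320 - 887\right) \frac{1}{65793} = \left(-7207\right) \frac{1}{65793} = - \frac{7207}{65793}$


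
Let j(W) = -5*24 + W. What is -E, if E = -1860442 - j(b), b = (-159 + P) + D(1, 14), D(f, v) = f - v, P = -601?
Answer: 1859549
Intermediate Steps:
b = -773 (b = (-159 - 601) + (1 - 1*14) = -760 + (1 - 14) = -760 - 13 = -773)
j(W) = -120 + W
E = -1859549 (E = -1860442 - (-120 - 773) = -1860442 - 1*(-893) = -1860442 + 893 = -1859549)
-E = -1*(-1859549) = 1859549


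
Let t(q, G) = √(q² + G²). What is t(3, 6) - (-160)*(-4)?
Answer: -640 + 3*√5 ≈ -633.29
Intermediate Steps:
t(q, G) = √(G² + q²)
t(3, 6) - (-160)*(-4) = √(6² + 3²) - (-160)*(-4) = √(36 + 9) - 80*8 = √45 - 640 = 3*√5 - 640 = -640 + 3*√5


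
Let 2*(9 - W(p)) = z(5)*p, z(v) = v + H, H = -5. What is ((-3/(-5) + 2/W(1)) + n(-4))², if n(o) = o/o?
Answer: 6724/2025 ≈ 3.3205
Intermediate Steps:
z(v) = -5 + v (z(v) = v - 5 = -5 + v)
W(p) = 9 (W(p) = 9 - (-5 + 5)*p/2 = 9 - 0*p = 9 - ½*0 = 9 + 0 = 9)
n(o) = 1
((-3/(-5) + 2/W(1)) + n(-4))² = ((-3/(-5) + 2/9) + 1)² = ((-3*(-⅕) + 2*(⅑)) + 1)² = ((⅗ + 2/9) + 1)² = (37/45 + 1)² = (82/45)² = 6724/2025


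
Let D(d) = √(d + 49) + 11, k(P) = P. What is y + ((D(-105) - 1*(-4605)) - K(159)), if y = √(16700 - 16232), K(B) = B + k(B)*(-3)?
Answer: 4934 + 6*√13 + 2*I*√14 ≈ 4955.6 + 7.4833*I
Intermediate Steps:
D(d) = 11 + √(49 + d) (D(d) = √(49 + d) + 11 = 11 + √(49 + d))
K(B) = -2*B (K(B) = B + B*(-3) = B - 3*B = -2*B)
y = 6*√13 (y = √468 = 6*√13 ≈ 21.633)
y + ((D(-105) - 1*(-4605)) - K(159)) = 6*√13 + (((11 + √(49 - 105)) - 1*(-4605)) - (-2)*159) = 6*√13 + (((11 + √(-56)) + 4605) - 1*(-318)) = 6*√13 + (((11 + 2*I*√14) + 4605) + 318) = 6*√13 + ((4616 + 2*I*√14) + 318) = 6*√13 + (4934 + 2*I*√14) = 4934 + 6*√13 + 2*I*√14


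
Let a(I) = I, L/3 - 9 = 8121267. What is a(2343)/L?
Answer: 781/8121276 ≈ 9.6167e-5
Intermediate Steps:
L = 24363828 (L = 27 + 3*8121267 = 27 + 24363801 = 24363828)
a(2343)/L = 2343/24363828 = 2343*(1/24363828) = 781/8121276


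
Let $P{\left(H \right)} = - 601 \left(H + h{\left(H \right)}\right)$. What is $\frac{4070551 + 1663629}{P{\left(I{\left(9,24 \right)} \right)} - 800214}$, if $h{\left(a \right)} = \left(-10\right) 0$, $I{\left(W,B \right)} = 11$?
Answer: $- \frac{1146836}{161365} \approx -7.1071$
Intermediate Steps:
$h{\left(a \right)} = 0$
$P{\left(H \right)} = - 601 H$ ($P{\left(H \right)} = - 601 \left(H + 0\right) = - 601 H$)
$\frac{4070551 + 1663629}{P{\left(I{\left(9,24 \right)} \right)} - 800214} = \frac{4070551 + 1663629}{\left(-601\right) 11 - 800214} = \frac{5734180}{-6611 - 800214} = \frac{5734180}{-806825} = 5734180 \left(- \frac{1}{806825}\right) = - \frac{1146836}{161365}$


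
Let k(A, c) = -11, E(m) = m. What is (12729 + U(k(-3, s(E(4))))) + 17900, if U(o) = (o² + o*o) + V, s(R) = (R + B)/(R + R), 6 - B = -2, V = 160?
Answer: 31031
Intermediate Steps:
B = 8 (B = 6 - 1*(-2) = 6 + 2 = 8)
s(R) = (8 + R)/(2*R) (s(R) = (R + 8)/(R + R) = (8 + R)/((2*R)) = (8 + R)*(1/(2*R)) = (8 + R)/(2*R))
U(o) = 160 + 2*o² (U(o) = (o² + o*o) + 160 = (o² + o²) + 160 = 2*o² + 160 = 160 + 2*o²)
(12729 + U(k(-3, s(E(4))))) + 17900 = (12729 + (160 + 2*(-11)²)) + 17900 = (12729 + (160 + 2*121)) + 17900 = (12729 + (160 + 242)) + 17900 = (12729 + 402) + 17900 = 13131 + 17900 = 31031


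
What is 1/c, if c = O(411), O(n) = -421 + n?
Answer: -⅒ ≈ -0.10000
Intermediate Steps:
c = -10 (c = -421 + 411 = -10)
1/c = 1/(-10) = -⅒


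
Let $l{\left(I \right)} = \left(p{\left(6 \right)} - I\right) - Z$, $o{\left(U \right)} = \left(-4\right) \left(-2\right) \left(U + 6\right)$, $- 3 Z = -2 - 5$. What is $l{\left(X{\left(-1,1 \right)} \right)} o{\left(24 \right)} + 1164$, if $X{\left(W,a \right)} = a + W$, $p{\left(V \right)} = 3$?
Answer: $1324$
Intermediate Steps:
$X{\left(W,a \right)} = W + a$
$Z = \frac{7}{3}$ ($Z = - \frac{-2 - 5}{3} = \left(- \frac{1}{3}\right) \left(-7\right) = \frac{7}{3} \approx 2.3333$)
$o{\left(U \right)} = 48 + 8 U$ ($o{\left(U \right)} = 8 \left(6 + U\right) = 48 + 8 U$)
$l{\left(I \right)} = \frac{2}{3} - I$ ($l{\left(I \right)} = \left(3 - I\right) - \frac{7}{3} = \frac{2}{3} - I$)
$l{\left(X{\left(-1,1 \right)} \right)} o{\left(24 \right)} + 1164 = \left(\frac{2}{3} - \left(-1 + 1\right)\right) \left(48 + 8 \cdot 24\right) + 1164 = \left(\frac{2}{3} - 0\right) \left(48 + 192\right) + 1164 = \left(\frac{2}{3} + 0\right) 240 + 1164 = \frac{2}{3} \cdot 240 + 1164 = 160 + 1164 = 1324$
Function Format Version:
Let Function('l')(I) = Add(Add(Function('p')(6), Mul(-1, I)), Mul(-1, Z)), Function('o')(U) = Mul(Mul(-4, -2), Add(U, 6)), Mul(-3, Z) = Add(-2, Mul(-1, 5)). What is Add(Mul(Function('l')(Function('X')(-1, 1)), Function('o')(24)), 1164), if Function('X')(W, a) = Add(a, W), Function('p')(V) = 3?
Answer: 1324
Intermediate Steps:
Function('X')(W, a) = Add(W, a)
Z = Rational(7, 3) (Z = Mul(Rational(-1, 3), Add(-2, Mul(-1, 5))) = Mul(Rational(-1, 3), Add(-2, -5)) = Mul(Rational(-1, 3), -7) = Rational(7, 3) ≈ 2.3333)
Function('o')(U) = Add(48, Mul(8, U)) (Function('o')(U) = Mul(8, Add(6, U)) = Add(48, Mul(8, U)))
Function('l')(I) = Add(Rational(2, 3), Mul(-1, I)) (Function('l')(I) = Add(Add(3, Mul(-1, I)), Mul(-1, Rational(7, 3))) = Add(Add(3, Mul(-1, I)), Rational(-7, 3)) = Add(Rational(2, 3), Mul(-1, I)))
Add(Mul(Function('l')(Function('X')(-1, 1)), Function('o')(24)), 1164) = Add(Mul(Add(Rational(2, 3), Mul(-1, Add(-1, 1))), Add(48, Mul(8, 24))), 1164) = Add(Mul(Add(Rational(2, 3), Mul(-1, 0)), Add(48, 192)), 1164) = Add(Mul(Add(Rational(2, 3), 0), 240), 1164) = Add(Mul(Rational(2, 3), 240), 1164) = Add(160, 1164) = 1324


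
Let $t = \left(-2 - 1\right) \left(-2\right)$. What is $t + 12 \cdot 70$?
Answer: $846$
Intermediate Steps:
$t = 6$ ($t = \left(-3\right) \left(-2\right) = 6$)
$t + 12 \cdot 70 = 6 + 12 \cdot 70 = 6 + 840 = 846$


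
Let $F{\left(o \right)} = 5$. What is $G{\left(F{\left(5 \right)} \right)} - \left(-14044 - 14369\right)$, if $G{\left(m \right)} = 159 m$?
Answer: $29208$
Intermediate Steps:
$G{\left(F{\left(5 \right)} \right)} - \left(-14044 - 14369\right) = 159 \cdot 5 - \left(-14044 - 14369\right) = 795 - -28413 = 795 + 28413 = 29208$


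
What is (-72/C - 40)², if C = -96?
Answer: 24649/16 ≈ 1540.6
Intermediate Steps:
(-72/C - 40)² = (-72/(-96) - 40)² = (-72*(-1/96) - 40)² = (¾ - 40)² = (-157/4)² = 24649/16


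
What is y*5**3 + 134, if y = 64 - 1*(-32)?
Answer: 12134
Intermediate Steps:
y = 96 (y = 64 + 32 = 96)
y*5**3 + 134 = 96*5**3 + 134 = 96*125 + 134 = 12000 + 134 = 12134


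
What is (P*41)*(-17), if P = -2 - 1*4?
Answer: 4182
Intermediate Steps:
P = -6 (P = -2 - 4 = -6)
(P*41)*(-17) = -6*41*(-17) = -246*(-17) = 4182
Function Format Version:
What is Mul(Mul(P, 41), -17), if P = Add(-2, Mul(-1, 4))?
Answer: 4182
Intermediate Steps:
P = -6 (P = Add(-2, -4) = -6)
Mul(Mul(P, 41), -17) = Mul(Mul(-6, 41), -17) = Mul(-246, -17) = 4182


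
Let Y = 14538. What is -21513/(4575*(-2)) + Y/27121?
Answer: 238825591/82719050 ≈ 2.8872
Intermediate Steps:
-21513/(4575*(-2)) + Y/27121 = -21513/(4575*(-2)) + 14538/27121 = -21513/(-9150) + 14538*(1/27121) = -21513*(-1/9150) + 14538/27121 = 7171/3050 + 14538/27121 = 238825591/82719050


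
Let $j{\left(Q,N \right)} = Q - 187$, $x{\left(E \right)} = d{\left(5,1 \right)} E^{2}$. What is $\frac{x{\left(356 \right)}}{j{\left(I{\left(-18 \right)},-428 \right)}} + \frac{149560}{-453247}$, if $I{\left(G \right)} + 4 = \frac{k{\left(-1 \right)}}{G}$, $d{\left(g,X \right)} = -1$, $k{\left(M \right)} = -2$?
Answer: $\frac{258363731024}{389339173} \approx 663.6$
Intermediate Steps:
$I{\left(G \right)} = -4 - \frac{2}{G}$
$x{\left(E \right)} = - E^{2}$
$j{\left(Q,N \right)} = -187 + Q$
$\frac{x{\left(356 \right)}}{j{\left(I{\left(-18 \right)},-428 \right)}} + \frac{149560}{-453247} = \frac{\left(-1\right) 356^{2}}{-187 - \left(4 + \frac{2}{-18}\right)} + \frac{149560}{-453247} = \frac{\left(-1\right) 126736}{-187 - \frac{35}{9}} + 149560 \left(- \frac{1}{453247}\right) = - \frac{126736}{-187 + \left(-4 + \frac{1}{9}\right)} - \frac{149560}{453247} = - \frac{126736}{-187 - \frac{35}{9}} - \frac{149560}{453247} = - \frac{126736}{- \frac{1718}{9}} - \frac{149560}{453247} = \left(-126736\right) \left(- \frac{9}{1718}\right) - \frac{149560}{453247} = \frac{570312}{859} - \frac{149560}{453247} = \frac{258363731024}{389339173}$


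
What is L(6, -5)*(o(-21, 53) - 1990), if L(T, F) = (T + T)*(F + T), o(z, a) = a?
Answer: -23244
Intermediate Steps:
L(T, F) = 2*T*(F + T) (L(T, F) = (2*T)*(F + T) = 2*T*(F + T))
L(6, -5)*(o(-21, 53) - 1990) = (2*6*(-5 + 6))*(53 - 1990) = (2*6*1)*(-1937) = 12*(-1937) = -23244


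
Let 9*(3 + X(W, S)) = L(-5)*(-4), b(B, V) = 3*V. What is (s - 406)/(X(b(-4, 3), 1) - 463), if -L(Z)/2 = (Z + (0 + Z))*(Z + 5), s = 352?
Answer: 27/233 ≈ 0.11588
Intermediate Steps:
L(Z) = -4*Z*(5 + Z) (L(Z) = -2*(Z + (0 + Z))*(Z + 5) = -2*(Z + Z)*(5 + Z) = -2*2*Z*(5 + Z) = -4*Z*(5 + Z))
X(W, S) = -3 (X(W, S) = -3 + (-4*(-5)*(5 - 5)*(-4))/9 = -3 + (-4*(-5)*0*(-4))/9 = -3 + (0*(-4))/9 = -3 + (1/9)*0 = -3 + 0 = -3)
(s - 406)/(X(b(-4, 3), 1) - 463) = (352 - 406)/(-3 - 463) = -54/(-466) = -54*(-1/466) = 27/233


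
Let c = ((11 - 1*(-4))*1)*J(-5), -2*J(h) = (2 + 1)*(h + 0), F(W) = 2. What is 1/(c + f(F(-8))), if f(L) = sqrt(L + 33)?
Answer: 90/10097 - 4*sqrt(35)/50485 ≈ 0.0084448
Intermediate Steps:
f(L) = sqrt(33 + L)
J(h) = -3*h/2 (J(h) = -(2 + 1)*(h + 0)/2 = -3*h/2)
c = 225/2 (c = ((11 - 1*(-4))*1)*(-3/2*(-5)) = ((11 + 4)*1)*(15/2) = (15*1)*(15/2) = 15*(15/2) = 225/2 ≈ 112.50)
1/(c + f(F(-8))) = 1/(225/2 + sqrt(33 + 2)) = 1/(225/2 + sqrt(35))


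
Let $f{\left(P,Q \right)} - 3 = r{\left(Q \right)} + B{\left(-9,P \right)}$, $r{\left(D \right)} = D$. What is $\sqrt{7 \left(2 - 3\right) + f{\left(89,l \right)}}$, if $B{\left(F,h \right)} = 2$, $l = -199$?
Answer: $i \sqrt{201} \approx 14.177 i$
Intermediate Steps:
$f{\left(P,Q \right)} = 5 + Q$ ($f{\left(P,Q \right)} = 3 + \left(Q + 2\right) = 3 + \left(2 + Q\right) = 5 + Q$)
$\sqrt{7 \left(2 - 3\right) + f{\left(89,l \right)}} = \sqrt{7 \left(2 - 3\right) + \left(5 - 199\right)} = \sqrt{7 \left(-1\right) - 194} = \sqrt{-7 - 194} = \sqrt{-201} = i \sqrt{201}$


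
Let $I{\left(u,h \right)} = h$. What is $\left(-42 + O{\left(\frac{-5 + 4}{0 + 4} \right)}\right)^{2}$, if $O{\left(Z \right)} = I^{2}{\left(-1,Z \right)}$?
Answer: $\frac{450241}{256} \approx 1758.8$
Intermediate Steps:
$O{\left(Z \right)} = Z^{2}$
$\left(-42 + O{\left(\frac{-5 + 4}{0 + 4} \right)}\right)^{2} = \left(-42 + \left(\frac{-5 + 4}{0 + 4}\right)^{2}\right)^{2} = \left(-42 + \left(- \frac{1}{4}\right)^{2}\right)^{2} = \left(-42 + \frac{1}{16}\right)^{2} = \left(- \frac{671}{16}\right)^{2} = \frac{450241}{256}$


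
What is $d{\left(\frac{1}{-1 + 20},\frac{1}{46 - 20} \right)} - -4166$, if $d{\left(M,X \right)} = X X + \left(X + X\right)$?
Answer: $\frac{2816269}{676} \approx 4166.1$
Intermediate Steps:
$d{\left(M,X \right)} = X^{2} + 2 X$
$d{\left(\frac{1}{-1 + 20},\frac{1}{46 - 20} \right)} - -4166 = \frac{2 + \frac{1}{46 - 20}}{46 - 20} - -4166 = \frac{2 + \frac{1}{26}}{26} + 4166 = \frac{1}{26} \cdot \frac{53}{26} + 4166 = \frac{53}{676} + 4166 = \frac{2816269}{676}$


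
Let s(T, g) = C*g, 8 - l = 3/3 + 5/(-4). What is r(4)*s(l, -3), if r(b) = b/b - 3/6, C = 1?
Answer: -3/2 ≈ -1.5000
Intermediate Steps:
r(b) = 1/2 (r(b) = 1 - 3*1/6 = 1 - 1/2 = 1/2)
l = 33/4 (l = 8 - (3/3 + 5/(-4)) = 8 - (3*(1/3) + 5*(-1/4)) = 8 - (1 - 5/4) = 8 - 1*(-1/4) = 8 + 1/4 = 33/4 ≈ 8.2500)
s(T, g) = g (s(T, g) = 1*g = g)
r(4)*s(l, -3) = (1/2)*(-3) = -3/2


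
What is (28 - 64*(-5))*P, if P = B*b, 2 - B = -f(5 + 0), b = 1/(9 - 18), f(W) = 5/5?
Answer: -116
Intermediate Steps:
f(W) = 1 (f(W) = 5*(1/5) = 1)
b = -1/9 (b = 1/(-9) = -1/9 ≈ -0.11111)
B = 3 (B = 2 - (-1) = 2 - 1*(-1) = 2 + 1 = 3)
P = -1/3 (P = 3*(-1/9) = -1/3 ≈ -0.33333)
(28 - 64*(-5))*P = (28 - 64*(-5))*(-1/3) = (28 + 320)*(-1/3) = 348*(-1/3) = -116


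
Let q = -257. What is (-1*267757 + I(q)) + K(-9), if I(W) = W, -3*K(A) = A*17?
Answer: -267963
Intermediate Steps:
K(A) = -17*A/3 (K(A) = -A*17/3 = -17*A/3)
(-1*267757 + I(q)) + K(-9) = (-1*267757 - 257) - 17/3*(-9) = (-267757 - 257) + 51 = -268014 + 51 = -267963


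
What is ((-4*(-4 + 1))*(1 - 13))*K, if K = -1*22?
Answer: 3168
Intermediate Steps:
K = -22
((-4*(-4 + 1))*(1 - 13))*K = ((-4*(-4 + 1))*(1 - 13))*(-22) = (-4*(-3)*(-12))*(-22) = (12*(-12))*(-22) = -144*(-22) = 3168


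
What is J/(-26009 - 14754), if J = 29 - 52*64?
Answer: 3299/40763 ≈ 0.080931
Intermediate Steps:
J = -3299 (J = 29 - 3328 = -3299)
J/(-26009 - 14754) = -3299/(-26009 - 14754) = -3299/(-40763) = -3299*(-1/40763) = 3299/40763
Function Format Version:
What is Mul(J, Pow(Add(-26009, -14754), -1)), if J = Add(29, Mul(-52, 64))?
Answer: Rational(3299, 40763) ≈ 0.080931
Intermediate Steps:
J = -3299 (J = Add(29, -3328) = -3299)
Mul(J, Pow(Add(-26009, -14754), -1)) = Mul(-3299, Pow(Add(-26009, -14754), -1)) = Mul(-3299, Pow(-40763, -1)) = Mul(-3299, Rational(-1, 40763)) = Rational(3299, 40763)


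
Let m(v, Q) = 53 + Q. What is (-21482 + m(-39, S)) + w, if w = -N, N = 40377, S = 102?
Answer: -61704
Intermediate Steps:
w = -40377 (w = -1*40377 = -40377)
(-21482 + m(-39, S)) + w = (-21482 + (53 + 102)) - 40377 = (-21482 + 155) - 40377 = -21327 - 40377 = -61704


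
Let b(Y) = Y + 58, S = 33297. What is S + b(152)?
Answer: 33507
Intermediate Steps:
b(Y) = 58 + Y
S + b(152) = 33297 + (58 + 152) = 33297 + 210 = 33507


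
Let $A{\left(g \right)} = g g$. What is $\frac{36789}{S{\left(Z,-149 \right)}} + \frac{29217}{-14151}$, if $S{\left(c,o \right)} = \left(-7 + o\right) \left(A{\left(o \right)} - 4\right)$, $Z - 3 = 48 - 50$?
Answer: $- \frac{11299026887}{5444568948} \approx -2.0753$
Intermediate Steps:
$Z = 1$ ($Z = 3 + \left(48 - 50\right) = 3 - 2 = 1$)
$A{\left(g \right)} = g^{2}$
$S{\left(c,o \right)} = \left(-7 + o\right) \left(-4 + o^{2}\right)$ ($S{\left(c,o \right)} = \left(-7 + o\right) \left(o^{2} - 4\right) = \left(-7 + o\right) \left(-4 + o^{2}\right)$)
$\frac{36789}{S{\left(Z,-149 \right)}} + \frac{29217}{-14151} = \frac{36789}{28 + \left(-149\right)^{3} - 7 \left(-149\right)^{2} - -596} + \frac{29217}{-14151} = \frac{36789}{28 - 3307949 - 155407 + 596} + 29217 \left(- \frac{1}{14151}\right) = \frac{36789}{28 - 3307949 - 155407 + 596} - \frac{9739}{4717} = \frac{36789}{-3462732} - \frac{9739}{4717} = 36789 \left(- \frac{1}{3462732}\right) - \frac{9739}{4717} = - \frac{12263}{1154244} - \frac{9739}{4717} = - \frac{11299026887}{5444568948}$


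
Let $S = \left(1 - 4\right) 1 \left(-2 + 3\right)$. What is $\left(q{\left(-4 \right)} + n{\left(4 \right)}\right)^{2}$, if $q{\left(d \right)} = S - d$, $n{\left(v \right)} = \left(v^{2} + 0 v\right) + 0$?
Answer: $289$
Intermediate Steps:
$S = -3$ ($S = - 3 \cdot 1 \cdot 1 = \left(-3\right) 1 = -3$)
$n{\left(v \right)} = v^{2}$ ($n{\left(v \right)} = \left(v^{2} + 0\right) + 0 = v^{2} + 0 = v^{2}$)
$q{\left(d \right)} = -3 - d$
$\left(q{\left(-4 \right)} + n{\left(4 \right)}\right)^{2} = \left(\left(-3 - -4\right) + 4^{2}\right)^{2} = \left(\left(-3 + 4\right) + 16\right)^{2} = \left(1 + 16\right)^{2} = 17^{2} = 289$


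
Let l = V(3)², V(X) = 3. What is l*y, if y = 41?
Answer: 369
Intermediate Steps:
l = 9 (l = 3² = 9)
l*y = 9*41 = 369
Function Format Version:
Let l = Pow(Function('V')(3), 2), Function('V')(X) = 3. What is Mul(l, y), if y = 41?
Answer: 369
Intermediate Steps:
l = 9 (l = Pow(3, 2) = 9)
Mul(l, y) = Mul(9, 41) = 369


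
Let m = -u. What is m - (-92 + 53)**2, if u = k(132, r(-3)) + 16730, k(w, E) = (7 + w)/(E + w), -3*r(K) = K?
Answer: -2427522/133 ≈ -18252.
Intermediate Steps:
r(K) = -K/3
k(w, E) = (7 + w)/(E + w)
u = 2225229/133 (u = (7 + 132)/(-1/3*(-3) + 132) + 16730 = 139/(1 + 132) + 16730 = 139/133 + 16730 = 2225229/133 ≈ 16731.)
m = -2225229/133 (m = -1*2225229/133 = -2225229/133 ≈ -16731.)
m - (-92 + 53)**2 = -2225229/133 - (-92 + 53)**2 = -2225229/133 - 1*(-39)**2 = -2225229/133 - 1*1521 = -2225229/133 - 1521 = -2427522/133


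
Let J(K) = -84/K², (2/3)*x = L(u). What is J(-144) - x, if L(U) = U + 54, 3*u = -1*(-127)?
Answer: -249703/1728 ≈ -144.50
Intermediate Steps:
u = 127/3 (u = (-1*(-127))/3 = (⅓)*127 = 127/3 ≈ 42.333)
L(U) = 54 + U
x = 289/2 (x = 3*(54 + 127/3)/2 = (3/2)*(289/3) = 289/2 ≈ 144.50)
J(K) = -84/K²
J(-144) - x = -84/(-144)² - 1*289/2 = -84*1/20736 - 289/2 = -7/1728 - 289/2 = -249703/1728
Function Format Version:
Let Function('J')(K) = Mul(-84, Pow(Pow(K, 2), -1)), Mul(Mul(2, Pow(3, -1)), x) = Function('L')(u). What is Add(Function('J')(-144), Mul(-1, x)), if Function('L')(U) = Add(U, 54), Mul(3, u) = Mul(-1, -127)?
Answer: Rational(-249703, 1728) ≈ -144.50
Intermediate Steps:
u = Rational(127, 3) (u = Mul(Rational(1, 3), Mul(-1, -127)) = Mul(Rational(1, 3), 127) = Rational(127, 3) ≈ 42.333)
Function('L')(U) = Add(54, U)
x = Rational(289, 2) (x = Mul(Rational(3, 2), Add(54, Rational(127, 3))) = Mul(Rational(3, 2), Rational(289, 3)) = Rational(289, 2) ≈ 144.50)
Function('J')(K) = Mul(-84, Pow(K, -2))
Add(Function('J')(-144), Mul(-1, x)) = Add(Mul(-84, Pow(-144, -2)), Mul(-1, Rational(289, 2))) = Add(Mul(-84, Rational(1, 20736)), Rational(-289, 2)) = Add(Rational(-7, 1728), Rational(-289, 2)) = Rational(-249703, 1728)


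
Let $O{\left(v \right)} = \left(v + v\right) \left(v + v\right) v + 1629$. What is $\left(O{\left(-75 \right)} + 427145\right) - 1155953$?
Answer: $-2414679$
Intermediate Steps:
$O{\left(v \right)} = 1629 + 4 v^{3}$ ($O{\left(v \right)} = 2 v 2 v v + 1629 = 4 v^{2} v + 1629 = 4 v^{3} + 1629 = 1629 + 4 v^{3}$)
$\left(O{\left(-75 \right)} + 427145\right) - 1155953 = \left(\left(1629 + 4 \left(-75\right)^{3}\right) + 427145\right) - 1155953 = \left(\left(1629 + 4 \left(-421875\right)\right) + 427145\right) - 1155953 = \left(\left(1629 - 1687500\right) + 427145\right) - 1155953 = \left(-1685871 + 427145\right) - 1155953 = -1258726 - 1155953 = -2414679$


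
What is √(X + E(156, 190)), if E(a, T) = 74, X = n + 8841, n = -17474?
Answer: 3*I*√951 ≈ 92.515*I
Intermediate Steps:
X = -8633 (X = -17474 + 8841 = -8633)
√(X + E(156, 190)) = √(-8633 + 74) = √(-8559) = 3*I*√951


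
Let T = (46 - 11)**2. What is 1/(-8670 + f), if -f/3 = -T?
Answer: -1/4995 ≈ -0.00020020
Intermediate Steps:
T = 1225 (T = 35**2 = 1225)
f = 3675 (f = -(-3)*1225 = -3*(-1225) = 3675)
1/(-8670 + f) = 1/(-8670 + 3675) = 1/(-4995) = -1/4995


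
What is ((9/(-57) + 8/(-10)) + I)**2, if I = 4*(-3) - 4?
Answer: 2595321/9025 ≈ 287.57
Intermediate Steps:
I = -16 (I = -12 - 4 = -16)
((9/(-57) + 8/(-10)) + I)**2 = ((9/(-57) + 8/(-10)) - 16)**2 = ((9*(-1/57) + 8*(-1/10)) - 16)**2 = ((-3/19 - 4/5) - 16)**2 = (-91/95 - 16)**2 = (-1611/95)**2 = 2595321/9025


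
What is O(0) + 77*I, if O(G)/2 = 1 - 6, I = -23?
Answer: -1781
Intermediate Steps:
O(G) = -10 (O(G) = 2*(1 - 6) = 2*(-5) = -10)
O(0) + 77*I = -10 + 77*(-23) = -10 - 1771 = -1781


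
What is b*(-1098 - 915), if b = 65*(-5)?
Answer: 654225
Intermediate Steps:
b = -325
b*(-1098 - 915) = -325*(-1098 - 915) = -325*(-2013) = 654225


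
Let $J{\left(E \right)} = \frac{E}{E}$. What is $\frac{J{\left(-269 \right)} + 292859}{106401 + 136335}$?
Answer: $\frac{24405}{20228} \approx 1.2065$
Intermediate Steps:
$J{\left(E \right)} = 1$
$\frac{J{\left(-269 \right)} + 292859}{106401 + 136335} = \frac{1 + 292859}{106401 + 136335} = \frac{292860}{242736} = 292860 \cdot \frac{1}{242736} = \frac{24405}{20228}$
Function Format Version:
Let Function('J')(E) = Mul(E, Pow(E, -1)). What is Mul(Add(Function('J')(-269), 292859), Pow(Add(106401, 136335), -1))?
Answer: Rational(24405, 20228) ≈ 1.2065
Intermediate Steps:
Function('J')(E) = 1
Mul(Add(Function('J')(-269), 292859), Pow(Add(106401, 136335), -1)) = Mul(Add(1, 292859), Pow(Add(106401, 136335), -1)) = Mul(292860, Pow(242736, -1)) = Mul(292860, Rational(1, 242736)) = Rational(24405, 20228)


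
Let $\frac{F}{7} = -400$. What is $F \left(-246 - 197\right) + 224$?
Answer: $1240624$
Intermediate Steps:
$F = -2800$ ($F = 7 \left(-400\right) = -2800$)
$F \left(-246 - 197\right) + 224 = - 2800 \left(-246 - 197\right) + 224 = \left(-2800\right) \left(-443\right) + 224 = 1240400 + 224 = 1240624$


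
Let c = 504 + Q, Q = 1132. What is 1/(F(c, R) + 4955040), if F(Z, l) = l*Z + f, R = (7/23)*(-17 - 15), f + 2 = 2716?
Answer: 23/113661878 ≈ 2.0235e-7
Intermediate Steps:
f = 2714 (f = -2 + 2716 = 2714)
R = -224/23 (R = (7*(1/23))*(-32) = (7/23)*(-32) = -224/23 ≈ -9.7391)
c = 1636 (c = 504 + 1132 = 1636)
F(Z, l) = 2714 + Z*l (F(Z, l) = l*Z + 2714 = Z*l + 2714 = 2714 + Z*l)
1/(F(c, R) + 4955040) = 1/((2714 + 1636*(-224/23)) + 4955040) = 1/((2714 - 366464/23) + 4955040) = 1/(-304042/23 + 4955040) = 1/(113661878/23) = 23/113661878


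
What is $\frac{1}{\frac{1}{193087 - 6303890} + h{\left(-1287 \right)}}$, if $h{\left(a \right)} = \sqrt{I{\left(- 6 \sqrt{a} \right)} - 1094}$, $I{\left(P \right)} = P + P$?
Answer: $\frac{6110803}{-1 + 6110803 \sqrt{2} \sqrt{-547 - 18 i \sqrt{143}}} \approx 0.005435 + 0.028654 i$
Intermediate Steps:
$I{\left(P \right)} = 2 P$
$h{\left(a \right)} = \sqrt{-1094 - 12 \sqrt{a}}$ ($h{\left(a \right)} = \sqrt{2 \left(- 6 \sqrt{a}\right) - 1094} = \sqrt{- 12 \sqrt{a} - 1094} = \sqrt{-1094 - 12 \sqrt{a}}$)
$\frac{1}{\frac{1}{193087 - 6303890} + h{\left(-1287 \right)}} = \frac{1}{\frac{1}{193087 - 6303890} + \sqrt{-1094 - 12 \sqrt{-1287}}} = \frac{1}{\frac{1}{-6110803} + \sqrt{-1094 - 12 \cdot 3 i \sqrt{143}}} = \frac{1}{- \frac{1}{6110803} + \sqrt{-1094 - 36 i \sqrt{143}}}$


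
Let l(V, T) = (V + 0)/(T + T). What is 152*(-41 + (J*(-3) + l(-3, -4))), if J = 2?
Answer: -7087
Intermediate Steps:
l(V, T) = V/(2*T) (l(V, T) = V/((2*T)) = V*(1/(2*T)) = V/(2*T))
152*(-41 + (J*(-3) + l(-3, -4))) = 152*(-41 + (2*(-3) + (½)*(-3)/(-4))) = 152*(-41 + (-6 + (½)*(-3)*(-¼))) = 152*(-41 + (-6 + 3/8)) = 152*(-41 - 45/8) = 152*(-373/8) = -7087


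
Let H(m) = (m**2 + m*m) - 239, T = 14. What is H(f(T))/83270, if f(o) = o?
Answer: 153/83270 ≈ 0.0018374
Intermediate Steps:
H(m) = -239 + 2*m**2 (H(m) = (m**2 + m**2) - 239 = 2*m**2 - 239 = -239 + 2*m**2)
H(f(T))/83270 = (-239 + 2*14**2)/83270 = (-239 + 2*196)*(1/83270) = (-239 + 392)*(1/83270) = 153*(1/83270) = 153/83270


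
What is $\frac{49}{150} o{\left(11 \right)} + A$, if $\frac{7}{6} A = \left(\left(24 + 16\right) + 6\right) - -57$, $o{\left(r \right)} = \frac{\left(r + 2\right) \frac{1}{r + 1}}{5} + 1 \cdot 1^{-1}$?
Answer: $\frac{5587039}{63000} \approx 88.683$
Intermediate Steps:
$o{\left(r \right)} = 1 + \frac{2 + r}{5 \left(1 + r\right)}$ ($o{\left(r \right)} = \frac{2 + r}{1 + r} \frac{1}{5} + 1 \cdot 1 = \frac{2 + r}{1 + r} \frac{1}{5} + 1 = \frac{2 + r}{5 \left(1 + r\right)} + 1 = 1 + \frac{2 + r}{5 \left(1 + r\right)}$)
$A = \frac{618}{7}$ ($A = \frac{6 \left(\left(\left(24 + 16\right) + 6\right) - -57\right)}{7} = \frac{6 \left(\left(40 + 6\right) + 57\right)}{7} = \frac{6 \left(46 + 57\right)}{7} = \frac{6}{7} \cdot 103 = \frac{618}{7} \approx 88.286$)
$\frac{49}{150} o{\left(11 \right)} + A = \frac{49}{150} \frac{7 + 6 \cdot 11}{5 \left(1 + 11\right)} + \frac{618}{7} = 49 \cdot \frac{1}{150} \frac{7 + 66}{5 \cdot 12} + \frac{618}{7} = \frac{49 \cdot \frac{1}{5} \cdot \frac{1}{12} \cdot 73}{150} + \frac{618}{7} = \frac{49}{150} \cdot \frac{73}{60} + \frac{618}{7} = \frac{3577}{9000} + \frac{618}{7} = \frac{5587039}{63000}$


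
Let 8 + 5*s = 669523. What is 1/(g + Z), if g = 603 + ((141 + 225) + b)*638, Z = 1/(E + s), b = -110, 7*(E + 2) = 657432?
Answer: 1594739/261427159016 ≈ 6.1001e-6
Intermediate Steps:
E = 657418/7 (E = -2 + (⅐)*657432 = -2 + 657432/7 = 657418/7 ≈ 93917.)
s = 133903 (s = -8/5 + (⅕)*669523 = -8/5 + 669523/5 = 133903)
Z = 7/1594739 (Z = 1/(657418/7 + 133903) = 1/(1594739/7) = 7/1594739 ≈ 4.3894e-6)
g = 163931 (g = 603 + ((141 + 225) - 110)*638 = 603 + (366 - 110)*638 = 603 + 256*638 = 603 + 163328 = 163931)
1/(g + Z) = 1/(163931 + 7/1594739) = 1/(261427159016/1594739) = 1594739/261427159016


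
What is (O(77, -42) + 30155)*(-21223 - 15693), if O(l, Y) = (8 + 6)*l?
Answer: -1152997428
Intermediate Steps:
O(l, Y) = 14*l
(O(77, -42) + 30155)*(-21223 - 15693) = (14*77 + 30155)*(-21223 - 15693) = (1078 + 30155)*(-36916) = 31233*(-36916) = -1152997428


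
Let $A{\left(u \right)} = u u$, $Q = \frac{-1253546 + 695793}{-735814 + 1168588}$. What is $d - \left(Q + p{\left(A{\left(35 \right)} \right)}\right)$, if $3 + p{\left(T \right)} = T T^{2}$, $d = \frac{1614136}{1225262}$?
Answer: $- \frac{487380776182159526293}{265130768394} \approx -1.8383 \cdot 10^{9}$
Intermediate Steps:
$d = \frac{807068}{612631}$ ($d = 1614136 \cdot \frac{1}{1225262} = \frac{807068}{612631} \approx 1.3174$)
$Q = - \frac{557753}{432774} \approx -1.2888$
$A{\left(u \right)} = u^{2}$
$p{\left(T \right)} = -3 + T^{3}$ ($p{\left(T \right)} = -3 + T T^{2} = -3 + T^{3}$)
$d - \left(Q + p{\left(A{\left(35 \right)} \right)}\right) = \frac{807068}{612631} - \left(- \frac{557753}{432774} - \left(3 - \left(35^{2}\right)^{3}\right)\right) = \frac{807068}{612631} - \left(- \frac{557753}{432774} - \left(3 - 1225^{3}\right)\right) = \frac{807068}{612631} - \left(- \frac{557753}{432774} + \left(-3 + 1838265625\right)\right) = \frac{807068}{612631} - \left(- \frac{557753}{432774} + 1838265622\right) = \frac{807068}{612631} - \frac{795553565737675}{432774} = - \frac{487380776182159526293}{265130768394}$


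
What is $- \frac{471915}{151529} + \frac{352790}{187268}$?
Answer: $- \frac{17458331155}{14188266386} \approx -1.2305$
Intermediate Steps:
$- \frac{471915}{151529} + \frac{352790}{187268} = \left(-471915\right) \frac{1}{151529} + 352790 \cdot \frac{1}{187268} = - \frac{471915}{151529} + \frac{176395}{93634} = - \frac{17458331155}{14188266386}$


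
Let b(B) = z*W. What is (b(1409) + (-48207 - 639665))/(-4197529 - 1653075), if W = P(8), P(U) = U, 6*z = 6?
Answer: 171966/1462651 ≈ 0.11757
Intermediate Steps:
z = 1 (z = (⅙)*6 = 1)
W = 8
b(B) = 8 (b(B) = 1*8 = 8)
(b(1409) + (-48207 - 639665))/(-4197529 - 1653075) = (8 + (-48207 - 639665))/(-4197529 - 1653075) = (8 - 687872)/(-5850604) = -687864*(-1/5850604) = 171966/1462651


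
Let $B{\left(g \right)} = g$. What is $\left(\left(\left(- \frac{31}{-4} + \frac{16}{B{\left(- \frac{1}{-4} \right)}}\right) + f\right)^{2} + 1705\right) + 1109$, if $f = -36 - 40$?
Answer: $\frac{45313}{16} \approx 2832.1$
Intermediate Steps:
$f = -76$ ($f = -36 - 40 = -76$)
$\left(\left(\left(- \frac{31}{-4} + \frac{16}{B{\left(- \frac{1}{-4} \right)}}\right) + f\right)^{2} + 1705\right) + 1109 = \left(\left(\left(- \frac{31}{-4} + \frac{16}{\left(-1\right) \frac{1}{-4}}\right) - 76\right)^{2} + 1705\right) + 1109 = \left(\left(\left(\left(-31\right) \left(- \frac{1}{4}\right) + \frac{16}{\left(-1\right) \left(- \frac{1}{4}\right)}\right) - 76\right)^{2} + 1705\right) + 1109 = \left(\left(\left(\frac{31}{4} + 16 \frac{1}{\frac{1}{4}}\right) - 76\right)^{2} + 1705\right) + 1109 = \left(\left(\left(\frac{31}{4} + 16 \cdot 4\right) - 76\right)^{2} + 1705\right) + 1109 = \left(\left(\left(\frac{31}{4} + 64\right) - 76\right)^{2} + 1705\right) + 1109 = \left(\left(\frac{287}{4} - 76\right)^{2} + 1705\right) + 1109 = \left(\left(- \frac{17}{4}\right)^{2} + 1705\right) + 1109 = \left(\frac{289}{16} + 1705\right) + 1109 = \frac{27569}{16} + 1109 = \frac{45313}{16}$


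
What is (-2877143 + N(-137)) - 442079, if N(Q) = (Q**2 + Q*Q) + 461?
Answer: -3281223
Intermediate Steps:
N(Q) = 461 + 2*Q**2 (N(Q) = (Q**2 + Q**2) + 461 = 2*Q**2 + 461 = 461 + 2*Q**2)
(-2877143 + N(-137)) - 442079 = (-2877143 + (461 + 2*(-137)**2)) - 442079 = (-2877143 + (461 + 2*18769)) - 442079 = (-2877143 + (461 + 37538)) - 442079 = (-2877143 + 37999) - 442079 = -2839144 - 442079 = -3281223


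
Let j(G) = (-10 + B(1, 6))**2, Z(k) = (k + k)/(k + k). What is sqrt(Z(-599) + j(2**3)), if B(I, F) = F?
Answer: sqrt(17) ≈ 4.1231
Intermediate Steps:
Z(k) = 1 (Z(k) = (2*k)/((2*k)) = (2*k)*(1/(2*k)) = 1)
j(G) = 16 (j(G) = (-10 + 6)**2 = (-4)**2 = 16)
sqrt(Z(-599) + j(2**3)) = sqrt(1 + 16) = sqrt(17)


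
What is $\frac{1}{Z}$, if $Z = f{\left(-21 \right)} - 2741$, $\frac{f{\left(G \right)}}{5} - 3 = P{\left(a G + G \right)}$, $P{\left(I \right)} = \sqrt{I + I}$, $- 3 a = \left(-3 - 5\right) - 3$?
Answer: $- \frac{1363}{3717988} - \frac{35 i}{3717988} \approx -0.0003666 - 9.4137 \cdot 10^{-6} i$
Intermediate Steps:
$a = \frac{11}{3}$ ($a = - \frac{\left(-3 - 5\right) - 3}{3} = - \frac{-8 - 3}{3} = \left(- \frac{1}{3}\right) \left(-11\right) = \frac{11}{3} \approx 3.6667$)
$P{\left(I \right)} = \sqrt{2} \sqrt{I}$ ($P{\left(I \right)} = \sqrt{2 I} = \sqrt{2} \sqrt{I}$)
$f{\left(G \right)} = 15 + \frac{10 \sqrt{21} \sqrt{G}}{3}$ ($f{\left(G \right)} = 15 + 5 \sqrt{2} \sqrt{\frac{11 G}{3} + G} = 15 + 5 \sqrt{2} \sqrt{\frac{14 G}{3}} = 15 + 5 \sqrt{2} \frac{\sqrt{42} \sqrt{G}}{3} = 15 + 5 \frac{2 \sqrt{21} \sqrt{G}}{3} = 15 + \frac{10 \sqrt{21} \sqrt{G}}{3}$)
$Z = -2726 + 70 i$ ($Z = \left(15 + \frac{10 \sqrt{21} \sqrt{-21}}{3}\right) - 2741 = \left(15 + \frac{10 \sqrt{21} i \sqrt{21}}{3}\right) - 2741 = \left(15 + 70 i\right) - 2741 = -2726 + 70 i \approx -2726.0 + 70.0 i$)
$\frac{1}{Z} = \frac{1}{-2726 + 70 i} = \frac{-2726 - 70 i}{7435976}$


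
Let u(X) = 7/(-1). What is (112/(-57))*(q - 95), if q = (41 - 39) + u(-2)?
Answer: 11200/57 ≈ 196.49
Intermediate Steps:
u(X) = -7 (u(X) = 7*(-1) = -7)
q = -5 (q = (41 - 39) - 7 = 2 - 7 = -5)
(112/(-57))*(q - 95) = (112/(-57))*(-5 - 95) = (112*(-1/57))*(-100) = -112/57*(-100) = 11200/57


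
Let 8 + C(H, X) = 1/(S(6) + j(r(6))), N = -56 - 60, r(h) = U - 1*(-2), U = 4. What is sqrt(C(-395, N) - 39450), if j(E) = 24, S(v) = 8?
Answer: 3*I*sqrt(280590)/8 ≈ 198.64*I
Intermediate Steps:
r(h) = 6 (r(h) = 4 - 1*(-2) = 4 + 2 = 6)
N = -116
C(H, X) = -255/32 (C(H, X) = -8 + 1/(8 + 24) = -8 + 1/32 = -255/32)
sqrt(C(-395, N) - 39450) = sqrt(-255/32 - 39450) = sqrt(-1262655/32) = 3*I*sqrt(280590)/8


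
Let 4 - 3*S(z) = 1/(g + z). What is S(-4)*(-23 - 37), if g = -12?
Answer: -325/4 ≈ -81.250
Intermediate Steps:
S(z) = 4/3 - 1/(3*(-12 + z))
S(-4)*(-23 - 37) = ((-49 + 4*(-4))/(3*(-12 - 4)))*(-23 - 37) = ((1/3)*(-49 - 16)/(-16))*(-60) = ((1/3)*(-1/16)*(-65))*(-60) = (65/48)*(-60) = -325/4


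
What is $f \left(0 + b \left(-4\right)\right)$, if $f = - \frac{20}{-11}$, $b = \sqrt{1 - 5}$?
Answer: $- \frac{160 i}{11} \approx - 14.545 i$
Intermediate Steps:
$b = 2 i$ ($b = \sqrt{-4} = 2 i \approx 2.0 i$)
$f = \frac{20}{11}$ ($f = \left(-20\right) \left(- \frac{1}{11}\right) = \frac{20}{11} \approx 1.8182$)
$f \left(0 + b \left(-4\right)\right) = \frac{20 \left(0 + 2 i \left(-4\right)\right)}{11} = \frac{20 \left(0 - 8 i\right)}{11} = \frac{20 \left(- 8 i\right)}{11} = - \frac{160 i}{11}$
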